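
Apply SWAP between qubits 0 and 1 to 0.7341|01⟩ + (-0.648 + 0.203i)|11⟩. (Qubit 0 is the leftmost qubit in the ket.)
0.7341|10⟩ + (-0.648 + 0.203i)|11⟩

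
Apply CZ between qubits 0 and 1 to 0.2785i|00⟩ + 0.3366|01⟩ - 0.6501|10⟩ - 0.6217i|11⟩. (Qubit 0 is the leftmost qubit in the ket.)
0.2785i|00⟩ + 0.3366|01⟩ - 0.6501|10⟩ + 0.6217i|11⟩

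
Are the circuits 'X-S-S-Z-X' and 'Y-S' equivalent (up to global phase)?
No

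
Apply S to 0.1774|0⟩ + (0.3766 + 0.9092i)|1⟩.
0.1774|0⟩ + (-0.9092 + 0.3766i)|1⟩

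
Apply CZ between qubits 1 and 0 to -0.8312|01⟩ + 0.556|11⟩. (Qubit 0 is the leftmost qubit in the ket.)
-0.8312|01⟩ - 0.556|11⟩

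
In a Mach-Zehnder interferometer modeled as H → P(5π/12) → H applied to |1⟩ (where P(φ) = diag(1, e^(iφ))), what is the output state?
(0.3706 - 0.483i)|0⟩ + (0.6294 + 0.483i)|1⟩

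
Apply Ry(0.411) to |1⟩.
-0.2041|0⟩ + 0.979|1⟩

Ry(0.411) = [[cos(θ/2), −sin(θ/2)], [sin(θ/2), cos(θ/2)]]; θ = 0.411, cos(θ/2) ≈ 0.978959, sin(θ/2) ≈ 0.204057.
With a = amp(|0⟩) = 0 and b = amp(|1⟩) = 1:
new amp(|0⟩) = (0.978959)·a + (-0.204057)·b = -0.2041
new amp(|1⟩) = (0.204057)·a + (0.978959)·b = 0.979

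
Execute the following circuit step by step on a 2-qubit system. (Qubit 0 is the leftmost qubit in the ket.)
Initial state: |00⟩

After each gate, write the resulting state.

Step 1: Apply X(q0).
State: |10⟩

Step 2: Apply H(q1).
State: 1/√2|10⟩ + 1/√2|11⟩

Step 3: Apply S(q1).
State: 1/√2|10⟩ + (1/√2)i|11⟩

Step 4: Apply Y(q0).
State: -(1/√2)i|00⟩ + 1/√2|01⟩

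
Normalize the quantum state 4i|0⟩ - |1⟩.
0.9701i|0⟩ - 0.2425|1⟩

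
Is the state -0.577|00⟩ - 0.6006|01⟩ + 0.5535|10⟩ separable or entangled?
Entangled

Writing the state as a|00⟩ + b|01⟩ + c|10⟩ + d|11⟩, it is a product state iff ad − bc = 0.
Here (a, b, c, d) = (-0.577, -0.6006, 0.5535, 0): ad − bc = (-0.577)(0) − (-0.6006)(0.5535) = 0.3324 ≠ 0, so the state is entangled.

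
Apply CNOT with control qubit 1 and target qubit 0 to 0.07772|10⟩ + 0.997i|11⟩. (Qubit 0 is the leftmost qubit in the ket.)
0.997i|01⟩ + 0.07772|10⟩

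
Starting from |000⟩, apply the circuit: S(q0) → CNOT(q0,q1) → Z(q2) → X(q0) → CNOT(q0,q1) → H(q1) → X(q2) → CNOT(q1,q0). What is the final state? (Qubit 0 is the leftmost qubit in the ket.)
-1/√2|011⟩ + 1/√2|101⟩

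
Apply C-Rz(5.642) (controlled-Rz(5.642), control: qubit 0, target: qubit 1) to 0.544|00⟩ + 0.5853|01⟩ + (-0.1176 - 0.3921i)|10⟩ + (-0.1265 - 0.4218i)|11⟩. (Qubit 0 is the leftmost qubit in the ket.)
0.544|00⟩ + 0.5853|01⟩ + (-0.01195 + 0.4092i)|10⟩ + (0.253 + 0.3604i)|11⟩

C-Rz(5.642) leaves the control-|0⟩ kets |00⟩, |01⟩ unchanged and applies Rz(5.642) to qubit 1 on the control-|1⟩ pair (|10⟩, |11⟩).
Rz(5.642) = [[e^(−iθ/2), 0], [0, e^(iθ/2)]] with e^(±iθ/2) = cos(θ/2) ± i·sin(θ/2); θ = 5.642, cos(θ/2) ≈ -0.949049, sin(θ/2) ≈ 0.315129.
With a = amp(|10⟩) = (-0.1176 - 0.3921i) and b = amp(|11⟩) = (-0.1265 - 0.4218i):
new amp(|10⟩) = (-0.949049 - 0.315129i)·a = (-0.01195 + 0.4092i)
new amp(|11⟩) = (-0.949049 + 0.315129i)·b = (0.253 + 0.3604i)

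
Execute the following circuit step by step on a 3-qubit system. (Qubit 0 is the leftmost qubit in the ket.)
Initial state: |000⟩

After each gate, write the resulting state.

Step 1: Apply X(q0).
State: |100⟩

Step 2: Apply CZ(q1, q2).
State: |100⟩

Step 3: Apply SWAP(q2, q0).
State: |001⟩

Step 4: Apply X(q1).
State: |011⟩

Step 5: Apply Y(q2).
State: -i|010⟩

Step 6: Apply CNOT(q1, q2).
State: -i|011⟩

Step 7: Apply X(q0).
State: -i|111⟩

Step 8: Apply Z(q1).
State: i|111⟩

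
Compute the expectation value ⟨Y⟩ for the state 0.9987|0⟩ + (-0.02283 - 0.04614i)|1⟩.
-0.09216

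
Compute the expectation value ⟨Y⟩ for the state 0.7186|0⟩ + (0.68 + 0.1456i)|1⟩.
0.2093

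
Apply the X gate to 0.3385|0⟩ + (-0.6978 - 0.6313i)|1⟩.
(-0.6978 - 0.6313i)|0⟩ + 0.3385|1⟩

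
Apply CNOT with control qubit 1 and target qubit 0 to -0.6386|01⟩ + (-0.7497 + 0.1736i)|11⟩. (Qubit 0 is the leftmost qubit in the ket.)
(-0.7497 + 0.1736i)|01⟩ - 0.6386|11⟩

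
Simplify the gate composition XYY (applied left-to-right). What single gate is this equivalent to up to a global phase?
X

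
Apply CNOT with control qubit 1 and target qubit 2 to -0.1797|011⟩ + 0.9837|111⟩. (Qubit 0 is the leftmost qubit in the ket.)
-0.1797|010⟩ + 0.9837|110⟩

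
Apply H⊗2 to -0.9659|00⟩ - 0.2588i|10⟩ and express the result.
(-0.483 - 0.1294i)|00⟩ + (-0.483 - 0.1294i)|01⟩ + (-0.483 + 0.1294i)|10⟩ + (-0.483 + 0.1294i)|11⟩

H⊗2 gives amp(|y⟩) = (1/2) Σ_x (−1)^(x·y) amp(|x⟩), where x·y is the number of positions in which both x and y have a 1.
|00⟩: (-0.9659 - 0.2588i)/2 = (-0.483 - 0.1294i)
|01⟩: (-0.9659 - 0.2588i)/2 = (-0.483 - 0.1294i)
|10⟩: (-0.9659 + 0.2588i)/2 = (-0.483 + 0.1294i)
|11⟩: (-0.9659 + 0.2588i)/2 = (-0.483 + 0.1294i)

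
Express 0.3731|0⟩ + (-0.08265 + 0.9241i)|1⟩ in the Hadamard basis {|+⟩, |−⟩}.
(0.2054 + 0.6534i)|+⟩ + (0.3223 - 0.6534i)|−⟩

With |ψ⟩ = α|0⟩ + β|1⟩, the Hadamard-basis coefficients are ⟨+|ψ⟩ = (α + β)/√2 and ⟨−|ψ⟩ = (α − β)/√2.
Here α = 0.3731, β = (-0.08265 + 0.9241i): (α + β)/√2 = (0.2054 + 0.6534i), (α − β)/√2 = (0.3223 - 0.6534i).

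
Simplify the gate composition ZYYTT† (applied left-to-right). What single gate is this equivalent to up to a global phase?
Z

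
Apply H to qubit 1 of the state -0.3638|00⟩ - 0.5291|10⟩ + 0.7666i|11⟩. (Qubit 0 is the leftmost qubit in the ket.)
-0.2572|00⟩ - 0.2572|01⟩ + (-0.3741 + 0.5421i)|10⟩ + (-0.3741 - 0.5421i)|11⟩

H on qubit 1 mixes each pair of kets that differ only in qubit 1: amplitudes (a, b) of (|…0…⟩, |…1…⟩) become ((a + b)/√2, (a − b)/√2). Kets absent from the input have amplitude 0.
(|00⟩, |01⟩): (a, b) = (-0.3638, 0) → (-0.2572, -0.2572)
(|10⟩, |11⟩): (a, b) = (-0.5291, 0.7666i) → ((-0.3741 + 0.5421i), (-0.3741 - 0.5421i))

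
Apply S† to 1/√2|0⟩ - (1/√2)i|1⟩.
1/√2|0⟩ - 1/√2|1⟩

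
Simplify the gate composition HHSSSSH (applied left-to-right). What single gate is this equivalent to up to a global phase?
H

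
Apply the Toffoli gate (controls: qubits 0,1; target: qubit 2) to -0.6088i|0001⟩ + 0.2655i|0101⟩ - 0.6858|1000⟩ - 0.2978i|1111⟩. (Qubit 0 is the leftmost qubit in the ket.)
-0.6088i|0001⟩ + 0.2655i|0101⟩ - 0.6858|1000⟩ - 0.2978i|1101⟩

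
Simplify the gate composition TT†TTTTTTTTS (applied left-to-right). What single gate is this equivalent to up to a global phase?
S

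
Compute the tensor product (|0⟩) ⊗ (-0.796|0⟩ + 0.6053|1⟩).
-0.796|00⟩ + 0.6053|01⟩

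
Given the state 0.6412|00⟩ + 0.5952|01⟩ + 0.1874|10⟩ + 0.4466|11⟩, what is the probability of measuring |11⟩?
0.1995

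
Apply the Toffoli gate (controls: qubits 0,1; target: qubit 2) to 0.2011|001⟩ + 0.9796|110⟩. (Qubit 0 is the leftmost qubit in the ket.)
0.2011|001⟩ + 0.9796|111⟩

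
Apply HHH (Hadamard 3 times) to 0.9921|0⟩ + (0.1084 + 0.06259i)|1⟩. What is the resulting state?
(0.7782 + 0.04426i)|0⟩ + (0.6249 - 0.04426i)|1⟩

H² = I, so H^3 = H: a single Hadamard. With (a, b) = (0.9921, (0.1084 + 0.06259i)), H gives ((a + b)/√2, (a − b)/√2) = ((0.7782 + 0.04426i), (0.6249 - 0.04426i)).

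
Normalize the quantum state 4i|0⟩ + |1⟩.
0.9701i|0⟩ + 0.2425|1⟩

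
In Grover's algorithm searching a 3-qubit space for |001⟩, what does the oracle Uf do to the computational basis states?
Uf|x⟩ = -|x⟩ if x = 001, else |x⟩ (phase flip on target)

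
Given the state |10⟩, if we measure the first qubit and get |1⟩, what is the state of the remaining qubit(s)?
|0⟩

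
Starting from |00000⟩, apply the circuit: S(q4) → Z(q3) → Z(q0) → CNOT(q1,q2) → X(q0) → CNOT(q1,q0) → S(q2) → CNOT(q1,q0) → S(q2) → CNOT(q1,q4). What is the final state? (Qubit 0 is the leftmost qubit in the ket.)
|10000⟩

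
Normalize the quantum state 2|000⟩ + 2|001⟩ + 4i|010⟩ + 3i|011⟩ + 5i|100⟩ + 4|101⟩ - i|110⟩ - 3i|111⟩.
0.2182|000⟩ + 0.2182|001⟩ + 0.4364i|010⟩ + 0.3273i|011⟩ + 0.5455i|100⟩ + 0.4364|101⟩ - 0.1091i|110⟩ - 0.3273i|111⟩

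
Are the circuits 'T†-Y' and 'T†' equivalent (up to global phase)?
No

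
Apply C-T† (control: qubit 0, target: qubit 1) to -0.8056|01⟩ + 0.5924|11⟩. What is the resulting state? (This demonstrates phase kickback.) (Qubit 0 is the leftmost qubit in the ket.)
-0.8056|01⟩ + (0.4189 - 0.4189i)|11⟩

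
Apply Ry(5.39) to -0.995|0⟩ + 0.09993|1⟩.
0.8543|0⟩ - 0.5199|1⟩

Ry(5.39) = [[cos(θ/2), −sin(θ/2)], [sin(θ/2), cos(θ/2)]]; θ = 5.39, cos(θ/2) ≈ -0.901924, sin(θ/2) ≈ 0.431895.
With a = amp(|0⟩) = -0.995 and b = amp(|1⟩) = 0.09993:
new amp(|0⟩) = (-0.901924)·a + (-0.431895)·b = 0.8543
new amp(|1⟩) = (0.431895)·a + (-0.901924)·b = -0.5199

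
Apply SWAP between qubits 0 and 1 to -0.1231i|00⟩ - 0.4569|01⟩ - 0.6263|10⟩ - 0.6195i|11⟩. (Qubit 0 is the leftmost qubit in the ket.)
-0.1231i|00⟩ - 0.6263|01⟩ - 0.4569|10⟩ - 0.6195i|11⟩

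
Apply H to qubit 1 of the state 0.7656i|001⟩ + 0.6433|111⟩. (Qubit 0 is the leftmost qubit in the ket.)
0.5414i|001⟩ + 0.5414i|011⟩ + 0.4549|101⟩ - 0.4549|111⟩

H on qubit 1 mixes each pair of kets that differ only in qubit 1: amplitudes (a, b) of (|…0…⟩, |…1…⟩) become ((a + b)/√2, (a − b)/√2). Kets absent from the input have amplitude 0.
(|001⟩, |011⟩): (a, b) = (0.7656i, 0) → (0.5414i, 0.5414i)
(|101⟩, |111⟩): (a, b) = (0, 0.6433) → (0.4549, -0.4549)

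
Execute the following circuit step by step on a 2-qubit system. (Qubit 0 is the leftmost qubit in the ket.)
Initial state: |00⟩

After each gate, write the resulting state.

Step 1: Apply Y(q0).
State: i|10⟩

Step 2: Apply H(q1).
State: (1/√2)i|10⟩ + (1/√2)i|11⟩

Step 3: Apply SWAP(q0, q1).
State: (1/√2)i|01⟩ + (1/√2)i|11⟩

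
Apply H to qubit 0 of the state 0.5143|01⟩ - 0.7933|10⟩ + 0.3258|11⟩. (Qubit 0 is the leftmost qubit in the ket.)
-0.5609|00⟩ + 0.594|01⟩ + 0.5609|10⟩ + 0.1333|11⟩

H on qubit 0 mixes each pair of kets that differ only in qubit 0: amplitudes (a, b) of (|…0…⟩, |…1…⟩) become ((a + b)/√2, (a − b)/√2). Kets absent from the input have amplitude 0.
(|00⟩, |10⟩): (a, b) = (0, -0.7933) → (-0.5609, 0.5609)
(|01⟩, |11⟩): (a, b) = (0.5143, 0.3258) → (0.594, 0.1333)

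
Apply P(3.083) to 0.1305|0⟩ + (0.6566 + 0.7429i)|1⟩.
0.1305|0⟩ + (-0.699 - 0.7032i)|1⟩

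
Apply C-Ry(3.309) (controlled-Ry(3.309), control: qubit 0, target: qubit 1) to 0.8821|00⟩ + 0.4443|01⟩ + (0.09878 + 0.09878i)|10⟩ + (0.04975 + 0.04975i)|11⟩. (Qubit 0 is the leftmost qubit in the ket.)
0.8821|00⟩ + 0.4443|01⟩ + (-0.05783 - 0.05783i)|10⟩ + (0.09427 + 0.09427i)|11⟩

C-Ry(3.309) leaves the control-|0⟩ kets |00⟩, |01⟩ unchanged and applies Ry(3.309) to qubit 1 on the control-|1⟩ pair (|10⟩, |11⟩).
Ry(3.309) = [[cos(θ/2), −sin(θ/2)], [sin(θ/2), cos(θ/2)]]; θ = 3.309, cos(θ/2) ≈ -0.083606, sin(θ/2) ≈ 0.996499.
With a = amp(|10⟩) = (0.09878 + 0.09878i) and b = amp(|11⟩) = (0.04975 + 0.04975i):
new amp(|10⟩) = (-0.083606)·a + (-0.996499)·b = (-0.05783 - 0.05783i)
new amp(|11⟩) = (0.996499)·a + (-0.083606)·b = (0.09427 + 0.09427i)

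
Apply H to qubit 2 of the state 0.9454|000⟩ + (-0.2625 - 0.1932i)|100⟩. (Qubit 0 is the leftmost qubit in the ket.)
0.6685|000⟩ + 0.6685|001⟩ + (-0.1856 - 0.1366i)|100⟩ + (-0.1856 - 0.1366i)|101⟩

H on qubit 2 mixes each pair of kets that differ only in qubit 2: amplitudes (a, b) of (|…0…⟩, |…1…⟩) become ((a + b)/√2, (a − b)/√2). Kets absent from the input have amplitude 0.
(|000⟩, |001⟩): (a, b) = (0.9454, 0) → (0.6685, 0.6685)
(|100⟩, |101⟩): (a, b) = ((-0.2625 - 0.1932i), 0) → ((-0.1856 - 0.1366i), (-0.1856 - 0.1366i))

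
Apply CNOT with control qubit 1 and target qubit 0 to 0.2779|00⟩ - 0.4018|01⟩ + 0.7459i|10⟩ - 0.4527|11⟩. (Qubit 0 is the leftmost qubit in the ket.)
0.2779|00⟩ - 0.4527|01⟩ + 0.7459i|10⟩ - 0.4018|11⟩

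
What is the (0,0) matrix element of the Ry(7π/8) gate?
0.1951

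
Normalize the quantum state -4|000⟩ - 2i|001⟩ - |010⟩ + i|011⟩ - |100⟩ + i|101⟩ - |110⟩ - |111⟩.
-0.7845|000⟩ - 0.3922i|001⟩ - 0.1961|010⟩ + 0.1961i|011⟩ - 0.1961|100⟩ + 0.1961i|101⟩ - 0.1961|110⟩ - 0.1961|111⟩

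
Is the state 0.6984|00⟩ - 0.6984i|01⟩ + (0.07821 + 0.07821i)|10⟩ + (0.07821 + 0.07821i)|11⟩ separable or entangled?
Entangled

Writing the state as a|00⟩ + b|01⟩ + c|10⟩ + d|11⟩, it is a product state iff ad − bc = 0.
Here (a, b, c, d) = (0.6984, -0.6984i, (0.07821 + 0.07821i), (0.07821 + 0.07821i)): ad − bc = (0.6984)(0.07821 + 0.07821i) − (-0.6984i)(0.07821 + 0.07821i) = 0.1092i ≠ 0, so the state is entangled.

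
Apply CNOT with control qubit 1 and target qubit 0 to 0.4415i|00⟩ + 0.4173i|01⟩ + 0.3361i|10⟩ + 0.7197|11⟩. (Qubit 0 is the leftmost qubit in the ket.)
0.4415i|00⟩ + 0.7197|01⟩ + 0.3361i|10⟩ + 0.4173i|11⟩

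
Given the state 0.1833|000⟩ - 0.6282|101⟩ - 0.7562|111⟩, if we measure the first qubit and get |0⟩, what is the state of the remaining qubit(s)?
|00⟩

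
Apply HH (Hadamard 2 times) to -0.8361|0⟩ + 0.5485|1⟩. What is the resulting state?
-0.8361|0⟩ + 0.5485|1⟩

H² = I, so an even number of Hadamards cancels: H^2 = I and the state is unchanged.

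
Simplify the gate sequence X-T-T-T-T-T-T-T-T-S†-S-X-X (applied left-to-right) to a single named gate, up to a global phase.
X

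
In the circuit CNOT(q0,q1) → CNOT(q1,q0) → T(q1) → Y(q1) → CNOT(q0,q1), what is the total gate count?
5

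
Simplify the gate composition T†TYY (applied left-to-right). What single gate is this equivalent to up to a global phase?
I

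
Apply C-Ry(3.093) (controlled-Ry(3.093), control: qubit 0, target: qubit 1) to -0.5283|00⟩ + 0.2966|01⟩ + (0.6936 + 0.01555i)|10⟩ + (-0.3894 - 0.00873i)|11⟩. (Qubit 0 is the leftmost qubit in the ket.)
-0.5283|00⟩ + 0.2966|01⟩ + (0.4061 + 0.009105i)|10⟩ + (0.6839 + 0.01533i)|11⟩

C-Ry(3.093) leaves the control-|0⟩ kets |00⟩, |01⟩ unchanged and applies Ry(3.093) to qubit 1 on the control-|1⟩ pair (|10⟩, |11⟩).
Ry(3.093) = [[cos(θ/2), −sin(θ/2)], [sin(θ/2), cos(θ/2)]]; θ = 3.093, cos(θ/2) ≈ 0.0242939, sin(θ/2) ≈ 0.999705.
With a = amp(|10⟩) = (0.6936 + 0.01555i) and b = amp(|11⟩) = (-0.3894 - 0.00873i):
new amp(|10⟩) = (0.0242939)·a + (-0.999705)·b = (0.4061 + 0.009105i)
new amp(|11⟩) = (0.999705)·a + (0.0242939)·b = (0.6839 + 0.01533i)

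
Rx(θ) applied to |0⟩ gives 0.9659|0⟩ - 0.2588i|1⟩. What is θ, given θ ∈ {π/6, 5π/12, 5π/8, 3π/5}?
π/6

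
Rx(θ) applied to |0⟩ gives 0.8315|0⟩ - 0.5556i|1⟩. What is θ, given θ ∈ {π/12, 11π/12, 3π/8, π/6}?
3π/8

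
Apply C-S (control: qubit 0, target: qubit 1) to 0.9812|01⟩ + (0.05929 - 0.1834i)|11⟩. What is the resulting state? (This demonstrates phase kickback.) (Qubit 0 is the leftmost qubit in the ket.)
0.9812|01⟩ + (0.1834 + 0.05929i)|11⟩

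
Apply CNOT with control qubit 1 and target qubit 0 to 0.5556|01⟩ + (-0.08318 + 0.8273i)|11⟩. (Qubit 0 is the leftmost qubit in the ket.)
(-0.08318 + 0.8273i)|01⟩ + 0.5556|11⟩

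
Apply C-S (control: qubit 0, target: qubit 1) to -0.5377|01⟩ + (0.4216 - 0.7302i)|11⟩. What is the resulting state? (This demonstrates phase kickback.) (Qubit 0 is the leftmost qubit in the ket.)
-0.5377|01⟩ + (0.7302 + 0.4216i)|11⟩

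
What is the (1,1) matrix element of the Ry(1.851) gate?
0.6014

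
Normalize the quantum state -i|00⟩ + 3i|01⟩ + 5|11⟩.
-0.169i|00⟩ + 0.5071i|01⟩ + 0.8452|11⟩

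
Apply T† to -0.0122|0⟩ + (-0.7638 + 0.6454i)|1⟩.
-0.0122|0⟩ + (-0.08372 + 0.9965i)|1⟩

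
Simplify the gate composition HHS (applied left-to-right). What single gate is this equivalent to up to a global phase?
S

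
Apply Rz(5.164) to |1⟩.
(-0.8475 + 0.5308i)|1⟩

Rz(5.164) = [[e^(−iθ/2), 0], [0, e^(iθ/2)]] with e^(±iθ/2) = cos(θ/2) ± i·sin(θ/2); θ = 5.164, cos(θ/2) ≈ -0.847471, sin(θ/2) ≈ 0.530841.
With a = amp(|0⟩) = 0 and b = amp(|1⟩) = 1:
new amp(|0⟩) = (-0.847471 - 0.530841i)·a = 0
new amp(|1⟩) = (-0.847471 + 0.530841i)·b = (-0.8475 + 0.5308i)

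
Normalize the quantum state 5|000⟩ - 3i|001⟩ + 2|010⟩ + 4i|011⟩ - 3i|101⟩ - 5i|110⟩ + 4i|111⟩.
0.4903|000⟩ - 0.2942i|001⟩ + 0.1961|010⟩ + 0.3922i|011⟩ - 0.2942i|101⟩ - 0.4903i|110⟩ + 0.3922i|111⟩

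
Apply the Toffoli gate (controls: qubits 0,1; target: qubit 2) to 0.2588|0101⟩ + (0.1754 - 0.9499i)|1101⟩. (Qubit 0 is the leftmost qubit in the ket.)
0.2588|0101⟩ + (0.1754 - 0.9499i)|1111⟩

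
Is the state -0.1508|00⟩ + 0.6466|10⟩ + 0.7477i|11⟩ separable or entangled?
Entangled

Writing the state as a|00⟩ + b|01⟩ + c|10⟩ + d|11⟩, it is a product state iff ad − bc = 0.
Here (a, b, c, d) = (-0.1508, 0, 0.6466, 0.7477i): ad − bc = (-0.1508)(0.7477i) − (0)(0.6466) = -0.1128i ≠ 0, so the state is entangled.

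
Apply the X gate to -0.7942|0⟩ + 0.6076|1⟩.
0.6076|0⟩ - 0.7942|1⟩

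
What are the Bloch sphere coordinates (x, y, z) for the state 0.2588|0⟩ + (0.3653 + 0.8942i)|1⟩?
(0.1891, 0.4628, -0.8661)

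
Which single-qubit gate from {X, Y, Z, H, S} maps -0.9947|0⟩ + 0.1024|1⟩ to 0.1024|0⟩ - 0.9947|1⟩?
X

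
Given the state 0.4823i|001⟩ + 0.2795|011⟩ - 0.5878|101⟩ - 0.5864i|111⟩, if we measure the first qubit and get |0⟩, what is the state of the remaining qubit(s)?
0.8652i|01⟩ + 0.5014|11⟩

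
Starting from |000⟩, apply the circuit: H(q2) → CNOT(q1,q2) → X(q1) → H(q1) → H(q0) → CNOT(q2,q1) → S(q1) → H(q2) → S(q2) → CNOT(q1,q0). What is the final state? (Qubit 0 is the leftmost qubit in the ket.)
(1/2)i|001⟩ + 1/2|011⟩ + (1/2)i|101⟩ + 1/2|111⟩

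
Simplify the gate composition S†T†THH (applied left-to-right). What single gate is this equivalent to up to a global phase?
S†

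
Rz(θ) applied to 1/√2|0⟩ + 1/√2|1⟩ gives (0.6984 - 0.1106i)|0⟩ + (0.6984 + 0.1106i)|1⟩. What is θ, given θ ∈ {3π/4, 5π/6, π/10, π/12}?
π/10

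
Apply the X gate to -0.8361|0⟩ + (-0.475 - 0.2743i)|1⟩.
(-0.475 - 0.2743i)|0⟩ - 0.8361|1⟩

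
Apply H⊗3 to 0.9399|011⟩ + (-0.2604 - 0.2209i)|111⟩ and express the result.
(0.2402 - 0.0781i)|000⟩ + (-0.2402 + 0.0781i)|001⟩ + (-0.2402 + 0.0781i)|010⟩ + (0.2402 - 0.0781i)|011⟩ + (0.4244 + 0.0781i)|100⟩ + (-0.4244 - 0.0781i)|101⟩ + (-0.4244 - 0.0781i)|110⟩ + (0.4244 + 0.0781i)|111⟩

H⊗3 gives amp(|y⟩) = (1/2√2) Σ_x (−1)^(x·y) amp(|x⟩), where x·y is the number of positions in which both x and y have a 1.
|000⟩: (0.9399 + (-0.2604 - 0.2209i))/(2√2) = (0.2402 - 0.0781i)
|001⟩: (-0.9399 - (-0.2604 - 0.2209i))/(2√2) = (-0.2402 + 0.0781i)
|010⟩: (-0.9399 - (-0.2604 - 0.2209i))/(2√2) = (-0.2402 + 0.0781i)
|011⟩: (0.9399 + (-0.2604 - 0.2209i))/(2√2) = (0.2402 - 0.0781i)
|100⟩: (0.9399 - (-0.2604 - 0.2209i))/(2√2) = (0.4244 + 0.0781i)
|101⟩: (-0.9399 + (-0.2604 - 0.2209i))/(2√2) = (-0.4244 - 0.0781i)
|110⟩: (-0.9399 + (-0.2604 - 0.2209i))/(2√2) = (-0.4244 - 0.0781i)
|111⟩: (0.9399 - (-0.2604 - 0.2209i))/(2√2) = (0.4244 + 0.0781i)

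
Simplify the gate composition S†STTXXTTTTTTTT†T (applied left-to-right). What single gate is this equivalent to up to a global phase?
T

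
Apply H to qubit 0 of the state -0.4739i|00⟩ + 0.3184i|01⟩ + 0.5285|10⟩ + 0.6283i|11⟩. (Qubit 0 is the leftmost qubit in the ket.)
(0.3737 - 0.3351i)|00⟩ + 0.6694i|01⟩ + (-0.3737 - 0.3351i)|10⟩ - 0.2191i|11⟩

H on qubit 0 mixes each pair of kets that differ only in qubit 0: amplitudes (a, b) of (|…0…⟩, |…1…⟩) become ((a + b)/√2, (a − b)/√2). Kets absent from the input have amplitude 0.
(|00⟩, |10⟩): (a, b) = (-0.4739i, 0.5285) → ((0.3737 - 0.3351i), (-0.3737 - 0.3351i))
(|01⟩, |11⟩): (a, b) = (0.3184i, 0.6283i) → (0.6694i, -0.2191i)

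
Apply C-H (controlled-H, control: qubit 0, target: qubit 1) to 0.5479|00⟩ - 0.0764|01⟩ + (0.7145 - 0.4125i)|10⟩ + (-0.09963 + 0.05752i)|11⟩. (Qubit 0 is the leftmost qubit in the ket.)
0.5479|00⟩ - 0.0764|01⟩ + (0.4348 - 0.251i)|10⟩ + (0.5757 - 0.3324i)|11⟩

C-H leaves the control-|0⟩ kets |00⟩, |01⟩ unchanged and applies H to qubit 1 on the control-|1⟩ pair (|10⟩, |11⟩).
H = [[1/√2, 1/√2], [1/√2, -1/√2]].
With a = amp(|10⟩) = (0.7145 - 0.4125i) and b = amp(|11⟩) = (-0.09963 + 0.05752i):
new amp(|10⟩) = (1/√2)·a + (1/√2)·b = (0.4348 - 0.251i)
new amp(|11⟩) = (1/√2)·a + (-1/√2)·b = (0.5757 - 0.3324i)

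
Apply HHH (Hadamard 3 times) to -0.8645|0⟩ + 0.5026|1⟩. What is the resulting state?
-0.2559|0⟩ - 0.9667|1⟩

H² = I, so H^3 = H: a single Hadamard. With (a, b) = (-0.8645, 0.5026), H gives ((a + b)/√2, (a − b)/√2) = (-0.2559, -0.9667).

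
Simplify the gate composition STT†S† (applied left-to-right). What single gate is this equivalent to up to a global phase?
I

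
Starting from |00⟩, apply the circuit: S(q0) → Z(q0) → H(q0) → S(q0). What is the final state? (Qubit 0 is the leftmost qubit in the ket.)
1/√2|00⟩ + (1/√2)i|10⟩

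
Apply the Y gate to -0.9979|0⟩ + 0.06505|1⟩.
-0.06505i|0⟩ - 0.9979i|1⟩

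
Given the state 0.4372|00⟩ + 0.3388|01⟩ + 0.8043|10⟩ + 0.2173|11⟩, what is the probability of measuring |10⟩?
0.6469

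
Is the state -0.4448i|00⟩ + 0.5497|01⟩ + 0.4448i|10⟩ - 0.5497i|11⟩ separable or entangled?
Entangled

Writing the state as a|00⟩ + b|01⟩ + c|10⟩ + d|11⟩, it is a product state iff ad − bc = 0.
Here (a, b, c, d) = (-0.4448i, 0.5497, 0.4448i, -0.5497i): ad − bc = (-0.4448i)(-0.5497i) − (0.5497)(0.4448i) = (-0.2445 - 0.2445i) ≠ 0, so the state is entangled.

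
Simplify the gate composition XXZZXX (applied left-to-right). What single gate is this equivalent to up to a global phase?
I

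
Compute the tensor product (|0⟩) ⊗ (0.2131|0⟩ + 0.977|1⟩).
0.2131|00⟩ + 0.977|01⟩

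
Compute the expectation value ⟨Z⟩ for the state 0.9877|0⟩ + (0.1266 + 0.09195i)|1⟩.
0.9511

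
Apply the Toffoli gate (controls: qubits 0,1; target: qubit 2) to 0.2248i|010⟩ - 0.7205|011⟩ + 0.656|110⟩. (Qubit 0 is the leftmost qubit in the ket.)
0.2248i|010⟩ - 0.7205|011⟩ + 0.656|111⟩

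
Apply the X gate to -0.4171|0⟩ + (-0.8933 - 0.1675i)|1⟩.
(-0.8933 - 0.1675i)|0⟩ - 0.4171|1⟩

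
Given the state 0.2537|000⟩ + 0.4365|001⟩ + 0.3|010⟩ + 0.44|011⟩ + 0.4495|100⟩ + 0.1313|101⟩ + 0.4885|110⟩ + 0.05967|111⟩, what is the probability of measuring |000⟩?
0.06436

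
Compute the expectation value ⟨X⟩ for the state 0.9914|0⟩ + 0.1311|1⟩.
0.2599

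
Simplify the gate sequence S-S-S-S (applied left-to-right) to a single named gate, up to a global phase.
I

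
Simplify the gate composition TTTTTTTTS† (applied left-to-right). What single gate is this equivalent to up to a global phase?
S†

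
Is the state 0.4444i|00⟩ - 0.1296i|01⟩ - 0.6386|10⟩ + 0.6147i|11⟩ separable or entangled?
Entangled

Writing the state as a|00⟩ + b|01⟩ + c|10⟩ + d|11⟩, it is a product state iff ad − bc = 0.
Here (a, b, c, d) = (0.4444i, -0.1296i, -0.6386, 0.6147i): ad − bc = (0.4444i)(0.6147i) − (-0.1296i)(-0.6386) = (-0.2732 - 0.08276i) ≠ 0, so the state is entangled.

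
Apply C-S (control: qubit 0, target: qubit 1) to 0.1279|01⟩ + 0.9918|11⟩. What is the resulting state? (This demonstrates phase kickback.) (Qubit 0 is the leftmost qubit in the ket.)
0.1279|01⟩ + 0.9918i|11⟩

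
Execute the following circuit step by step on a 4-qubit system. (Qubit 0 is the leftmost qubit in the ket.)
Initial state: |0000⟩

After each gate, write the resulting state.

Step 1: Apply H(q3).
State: 1/√2|0000⟩ + 1/√2|0001⟩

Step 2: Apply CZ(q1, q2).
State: 1/√2|0000⟩ + 1/√2|0001⟩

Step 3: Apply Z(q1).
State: 1/√2|0000⟩ + 1/√2|0001⟩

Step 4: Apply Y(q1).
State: (1/√2)i|0100⟩ + (1/√2)i|0101⟩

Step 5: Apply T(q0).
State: (1/√2)i|0100⟩ + (1/√2)i|0101⟩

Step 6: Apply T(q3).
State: (1/√2)i|0100⟩ + (-1/2 + (1/2)i)|0101⟩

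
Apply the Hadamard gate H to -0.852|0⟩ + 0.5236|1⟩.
-0.2322|0⟩ - 0.9727|1⟩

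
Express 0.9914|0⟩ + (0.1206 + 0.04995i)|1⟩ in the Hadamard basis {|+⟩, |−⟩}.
(0.7863 + 0.03532i)|+⟩ + (0.6157 - 0.03532i)|−⟩

With |ψ⟩ = α|0⟩ + β|1⟩, the Hadamard-basis coefficients are ⟨+|ψ⟩ = (α + β)/√2 and ⟨−|ψ⟩ = (α − β)/√2.
Here α = 0.9914, β = (0.1206 + 0.04995i): (α + β)/√2 = (0.7863 + 0.03532i), (α − β)/√2 = (0.6157 - 0.03532i).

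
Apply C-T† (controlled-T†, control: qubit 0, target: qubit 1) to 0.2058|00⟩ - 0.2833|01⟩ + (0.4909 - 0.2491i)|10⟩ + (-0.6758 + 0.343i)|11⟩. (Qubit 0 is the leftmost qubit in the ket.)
0.2058|00⟩ - 0.2833|01⟩ + (0.4909 - 0.2491i)|10⟩ + (-0.2353 + 0.7204i)|11⟩

C-T† leaves the control-|0⟩ kets |00⟩, |01⟩ unchanged and applies T† to qubit 1 on the control-|1⟩ pair (|10⟩, |11⟩).
T† = [[1, 0], [0, (1/√2 - (1/√2)i)]].
With a = amp(|10⟩) = (0.4909 - 0.2491i) and b = amp(|11⟩) = (-0.6758 + 0.343i):
new amp(|10⟩) = (1)·a = (0.4909 - 0.2491i)
new amp(|11⟩) = (1/√2 - (1/√2)i)·b = (-0.2353 + 0.7204i)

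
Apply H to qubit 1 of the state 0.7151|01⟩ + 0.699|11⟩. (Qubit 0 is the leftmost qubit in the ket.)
0.5057|00⟩ - 0.5057|01⟩ + 0.4943|10⟩ - 0.4943|11⟩

H on qubit 1 mixes each pair of kets that differ only in qubit 1: amplitudes (a, b) of (|…0…⟩, |…1…⟩) become ((a + b)/√2, (a − b)/√2). Kets absent from the input have amplitude 0.
(|00⟩, |01⟩): (a, b) = (0, 0.7151) → (0.5057, -0.5057)
(|10⟩, |11⟩): (a, b) = (0, 0.699) → (0.4943, -0.4943)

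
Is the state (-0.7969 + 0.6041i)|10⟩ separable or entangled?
Separable

Writing the state as a|00⟩ + b|01⟩ + c|10⟩ + d|11⟩, it is a product state iff ad − bc = 0.
Here (a, b, c, d) = (0, 0, (-0.7969 + 0.6041i), 0): ad − bc = (0)(0) − (0)(-0.7969 + 0.6041i) = 0, so the state is separable.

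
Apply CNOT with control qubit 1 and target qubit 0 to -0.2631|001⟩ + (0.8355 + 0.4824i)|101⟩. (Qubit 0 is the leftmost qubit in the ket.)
-0.2631|001⟩ + (0.8355 + 0.4824i)|101⟩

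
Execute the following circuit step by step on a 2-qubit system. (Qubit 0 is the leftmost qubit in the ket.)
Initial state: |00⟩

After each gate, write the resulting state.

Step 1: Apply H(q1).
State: 1/√2|00⟩ + 1/√2|01⟩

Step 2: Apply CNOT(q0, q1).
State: 1/√2|00⟩ + 1/√2|01⟩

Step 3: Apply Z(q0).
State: 1/√2|00⟩ + 1/√2|01⟩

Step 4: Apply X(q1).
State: 1/√2|00⟩ + 1/√2|01⟩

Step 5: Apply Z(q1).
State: 1/√2|00⟩ - 1/√2|01⟩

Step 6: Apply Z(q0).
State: 1/√2|00⟩ - 1/√2|01⟩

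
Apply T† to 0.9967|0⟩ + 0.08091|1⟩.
0.9967|0⟩ + (0.05721 - 0.05721i)|1⟩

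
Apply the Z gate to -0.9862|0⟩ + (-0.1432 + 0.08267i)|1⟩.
-0.9862|0⟩ + (0.1432 - 0.08267i)|1⟩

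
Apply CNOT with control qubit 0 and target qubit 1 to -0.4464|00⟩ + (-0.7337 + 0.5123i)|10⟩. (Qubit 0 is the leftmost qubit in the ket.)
-0.4464|00⟩ + (-0.7337 + 0.5123i)|11⟩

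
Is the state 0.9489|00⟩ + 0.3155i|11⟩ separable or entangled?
Entangled

Writing the state as a|00⟩ + b|01⟩ + c|10⟩ + d|11⟩, it is a product state iff ad − bc = 0.
Here (a, b, c, d) = (0.9489, 0, 0, 0.3155i): ad − bc = (0.9489)(0.3155i) − (0)(0) = 0.2994i ≠ 0, so the state is entangled.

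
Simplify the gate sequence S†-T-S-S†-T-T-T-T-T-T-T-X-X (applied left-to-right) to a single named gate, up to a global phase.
S†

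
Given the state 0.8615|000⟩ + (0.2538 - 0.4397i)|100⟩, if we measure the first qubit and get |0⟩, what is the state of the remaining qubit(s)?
|00⟩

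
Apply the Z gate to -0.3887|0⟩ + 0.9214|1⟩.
-0.3887|0⟩ - 0.9214|1⟩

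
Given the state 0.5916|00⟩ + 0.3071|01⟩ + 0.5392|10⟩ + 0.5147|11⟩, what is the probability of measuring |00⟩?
0.35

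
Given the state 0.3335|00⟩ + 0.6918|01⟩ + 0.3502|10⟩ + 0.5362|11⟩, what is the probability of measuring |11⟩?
0.2875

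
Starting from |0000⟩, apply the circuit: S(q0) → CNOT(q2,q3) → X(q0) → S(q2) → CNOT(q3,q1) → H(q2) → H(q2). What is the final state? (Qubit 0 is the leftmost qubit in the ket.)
|1000⟩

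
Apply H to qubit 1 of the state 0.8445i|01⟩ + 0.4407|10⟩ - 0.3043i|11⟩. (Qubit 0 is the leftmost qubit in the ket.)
0.5972i|00⟩ - 0.5972i|01⟩ + (0.3116 - 0.2152i)|10⟩ + (0.3116 + 0.2152i)|11⟩

H on qubit 1 mixes each pair of kets that differ only in qubit 1: amplitudes (a, b) of (|…0…⟩, |…1…⟩) become ((a + b)/√2, (a − b)/√2). Kets absent from the input have amplitude 0.
(|00⟩, |01⟩): (a, b) = (0, 0.8445i) → (0.5972i, -0.5972i)
(|10⟩, |11⟩): (a, b) = (0.4407, -0.3043i) → ((0.3116 - 0.2152i), (0.3116 + 0.2152i))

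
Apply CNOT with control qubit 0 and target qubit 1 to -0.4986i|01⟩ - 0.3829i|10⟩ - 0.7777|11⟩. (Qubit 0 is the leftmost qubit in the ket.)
-0.4986i|01⟩ - 0.7777|10⟩ - 0.3829i|11⟩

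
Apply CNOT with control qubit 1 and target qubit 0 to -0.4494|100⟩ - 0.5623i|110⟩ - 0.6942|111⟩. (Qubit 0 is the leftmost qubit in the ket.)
-0.5623i|010⟩ - 0.6942|011⟩ - 0.4494|100⟩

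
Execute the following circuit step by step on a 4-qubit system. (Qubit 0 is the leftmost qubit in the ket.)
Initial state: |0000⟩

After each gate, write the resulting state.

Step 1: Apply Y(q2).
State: i|0010⟩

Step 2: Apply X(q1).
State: i|0110⟩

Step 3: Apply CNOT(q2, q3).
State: i|0111⟩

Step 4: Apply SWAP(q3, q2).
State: i|0111⟩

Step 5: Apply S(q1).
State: -|0111⟩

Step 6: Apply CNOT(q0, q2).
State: -|0111⟩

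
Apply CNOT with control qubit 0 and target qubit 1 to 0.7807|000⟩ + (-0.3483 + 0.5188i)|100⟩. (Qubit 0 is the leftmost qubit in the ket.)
0.7807|000⟩ + (-0.3483 + 0.5188i)|110⟩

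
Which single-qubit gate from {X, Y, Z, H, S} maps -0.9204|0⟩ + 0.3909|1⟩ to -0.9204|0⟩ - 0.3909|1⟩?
Z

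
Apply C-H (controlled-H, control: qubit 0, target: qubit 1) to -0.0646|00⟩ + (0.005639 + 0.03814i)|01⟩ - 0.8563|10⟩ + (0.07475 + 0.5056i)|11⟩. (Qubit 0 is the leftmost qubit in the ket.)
-0.0646|00⟩ + (0.005639 + 0.03814i)|01⟩ + (-0.5526 + 0.3575i)|10⟩ + (-0.6584 - 0.3575i)|11⟩

C-H leaves the control-|0⟩ kets |00⟩, |01⟩ unchanged and applies H to qubit 1 on the control-|1⟩ pair (|10⟩, |11⟩).
H = [[1/√2, 1/√2], [1/√2, -1/√2]].
With a = amp(|10⟩) = -0.8563 and b = amp(|11⟩) = (0.07475 + 0.5056i):
new amp(|10⟩) = (1/√2)·a + (1/√2)·b = (-0.5526 + 0.3575i)
new amp(|11⟩) = (1/√2)·a + (-1/√2)·b = (-0.6584 - 0.3575i)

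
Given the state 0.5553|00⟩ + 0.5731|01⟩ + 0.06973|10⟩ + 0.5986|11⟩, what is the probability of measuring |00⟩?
0.3084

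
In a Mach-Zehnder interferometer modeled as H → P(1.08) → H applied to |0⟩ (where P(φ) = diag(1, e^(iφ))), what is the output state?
(0.7357 + 0.441i)|0⟩ + (0.2643 - 0.441i)|1⟩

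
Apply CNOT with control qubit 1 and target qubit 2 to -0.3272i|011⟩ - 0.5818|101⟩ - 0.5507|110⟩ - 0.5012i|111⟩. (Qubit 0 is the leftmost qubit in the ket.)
-0.3272i|010⟩ - 0.5818|101⟩ - 0.5012i|110⟩ - 0.5507|111⟩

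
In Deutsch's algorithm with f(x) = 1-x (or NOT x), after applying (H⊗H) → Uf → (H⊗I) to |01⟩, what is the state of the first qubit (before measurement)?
|1⟩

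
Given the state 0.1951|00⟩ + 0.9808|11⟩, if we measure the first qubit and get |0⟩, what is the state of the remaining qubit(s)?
|0⟩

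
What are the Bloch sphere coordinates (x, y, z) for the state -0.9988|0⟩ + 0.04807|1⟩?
(-0.09602, 0, 0.9953)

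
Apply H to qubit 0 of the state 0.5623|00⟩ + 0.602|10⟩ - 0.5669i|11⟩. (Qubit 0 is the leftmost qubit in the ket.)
0.8233|00⟩ - 0.4009i|01⟩ - 0.02807|10⟩ + 0.4009i|11⟩

H on qubit 0 mixes each pair of kets that differ only in qubit 0: amplitudes (a, b) of (|…0…⟩, |…1…⟩) become ((a + b)/√2, (a − b)/√2). Kets absent from the input have amplitude 0.
(|00⟩, |10⟩): (a, b) = (0.5623, 0.602) → (0.8233, -0.02807)
(|01⟩, |11⟩): (a, b) = (0, -0.5669i) → (-0.4009i, 0.4009i)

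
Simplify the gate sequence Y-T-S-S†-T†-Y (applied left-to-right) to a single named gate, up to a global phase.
I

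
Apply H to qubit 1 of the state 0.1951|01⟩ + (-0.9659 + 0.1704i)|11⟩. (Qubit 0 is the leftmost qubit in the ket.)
0.138|00⟩ - 0.138|01⟩ + (-0.683 + 0.1205i)|10⟩ + (0.683 - 0.1205i)|11⟩

H on qubit 1 mixes each pair of kets that differ only in qubit 1: amplitudes (a, b) of (|…0…⟩, |…1…⟩) become ((a + b)/√2, (a − b)/√2). Kets absent from the input have amplitude 0.
(|00⟩, |01⟩): (a, b) = (0, 0.1951) → (0.138, -0.138)
(|10⟩, |11⟩): (a, b) = (0, (-0.9659 + 0.1704i)) → ((-0.683 + 0.1205i), (0.683 - 0.1205i))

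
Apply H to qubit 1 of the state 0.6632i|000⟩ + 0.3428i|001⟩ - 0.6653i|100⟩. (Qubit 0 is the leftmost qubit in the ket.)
0.469i|000⟩ + 0.2424i|001⟩ + 0.469i|010⟩ + 0.2424i|011⟩ - 0.4704i|100⟩ - 0.4704i|110⟩

H on qubit 1 mixes each pair of kets that differ only in qubit 1: amplitudes (a, b) of (|…0…⟩, |…1…⟩) become ((a + b)/√2, (a − b)/√2). Kets absent from the input have amplitude 0.
(|000⟩, |010⟩): (a, b) = (0.6632i, 0) → (0.469i, 0.469i)
(|001⟩, |011⟩): (a, b) = (0.3428i, 0) → (0.2424i, 0.2424i)
(|100⟩, |110⟩): (a, b) = (-0.6653i, 0) → (-0.4704i, -0.4704i)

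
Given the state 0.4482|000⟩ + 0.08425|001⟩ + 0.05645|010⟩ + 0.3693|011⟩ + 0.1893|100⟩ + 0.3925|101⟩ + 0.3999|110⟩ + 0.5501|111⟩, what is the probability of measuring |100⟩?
0.03583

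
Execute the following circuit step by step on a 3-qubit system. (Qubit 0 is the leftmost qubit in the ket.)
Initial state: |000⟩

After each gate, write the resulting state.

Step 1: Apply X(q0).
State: |100⟩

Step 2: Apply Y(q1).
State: i|110⟩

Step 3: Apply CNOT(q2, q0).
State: i|110⟩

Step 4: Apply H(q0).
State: (1/√2)i|010⟩ - (1/√2)i|110⟩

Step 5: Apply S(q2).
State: (1/√2)i|010⟩ - (1/√2)i|110⟩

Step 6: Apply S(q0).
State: (1/√2)i|010⟩ + 1/√2|110⟩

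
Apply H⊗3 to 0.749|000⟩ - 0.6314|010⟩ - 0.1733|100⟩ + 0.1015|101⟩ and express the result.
0.01619|000⟩ - 0.05558|001⟩ + 0.4627|010⟩ + 0.3909|011⟩ + 0.06696|100⟩ + 0.1387|101⟩ + 0.5134|110⟩ + 0.5852|111⟩

H⊗3 gives amp(|y⟩) = (1/2√2) Σ_x (−1)^(x·y) amp(|x⟩), where x·y is the number of positions in which both x and y have a 1.
|000⟩: (0.749 - 0.6314 - 0.1733 + 0.1015)/(2√2) = 0.01619
|001⟩: (0.749 - 0.6314 - 0.1733 - 0.1015)/(2√2) = -0.05558
|010⟩: (0.749 + 0.6314 - 0.1733 + 0.1015)/(2√2) = 0.4627
|011⟩: (0.749 + 0.6314 - 0.1733 - 0.1015)/(2√2) = 0.3909
|100⟩: (0.749 - 0.6314 + 0.1733 - 0.1015)/(2√2) = 0.06696
|101⟩: (0.749 - 0.6314 + 0.1733 + 0.1015)/(2√2) = 0.1387
|110⟩: (0.749 + 0.6314 + 0.1733 - 0.1015)/(2√2) = 0.5134
|111⟩: (0.749 + 0.6314 + 0.1733 + 0.1015)/(2√2) = 0.5852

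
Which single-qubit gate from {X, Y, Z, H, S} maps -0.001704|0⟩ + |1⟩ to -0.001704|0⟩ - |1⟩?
Z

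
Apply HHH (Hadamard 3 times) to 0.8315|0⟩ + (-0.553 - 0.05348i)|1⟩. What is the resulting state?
(0.1969 - 0.03782i)|0⟩ + (0.979 + 0.03782i)|1⟩

H² = I, so H^3 = H: a single Hadamard. With (a, b) = (0.8315, (-0.553 - 0.05348i)), H gives ((a + b)/√2, (a − b)/√2) = ((0.1969 - 0.03782i), (0.979 + 0.03782i)).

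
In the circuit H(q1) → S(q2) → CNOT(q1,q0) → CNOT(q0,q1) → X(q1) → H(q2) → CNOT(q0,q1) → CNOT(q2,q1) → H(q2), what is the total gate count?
9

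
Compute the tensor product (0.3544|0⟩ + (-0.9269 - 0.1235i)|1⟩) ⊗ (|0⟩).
0.3544|00⟩ + (-0.9269 - 0.1235i)|10⟩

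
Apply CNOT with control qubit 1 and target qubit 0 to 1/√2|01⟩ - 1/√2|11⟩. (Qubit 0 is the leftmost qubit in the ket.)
-1/√2|01⟩ + 1/√2|11⟩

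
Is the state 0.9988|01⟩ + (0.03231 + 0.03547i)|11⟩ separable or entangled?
Separable

Writing the state as a|00⟩ + b|01⟩ + c|10⟩ + d|11⟩, it is a product state iff ad − bc = 0.
Here (a, b, c, d) = (0, 0.9988, 0, (0.03231 + 0.03547i)): ad − bc = (0)(0.03231 + 0.03547i) − (0.9988)(0) = 0, so the state is separable.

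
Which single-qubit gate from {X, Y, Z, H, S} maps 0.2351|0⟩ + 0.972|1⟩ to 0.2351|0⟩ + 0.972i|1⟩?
S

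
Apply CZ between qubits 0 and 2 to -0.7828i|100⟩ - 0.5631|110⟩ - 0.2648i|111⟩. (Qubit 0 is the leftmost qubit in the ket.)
-0.7828i|100⟩ - 0.5631|110⟩ + 0.2648i|111⟩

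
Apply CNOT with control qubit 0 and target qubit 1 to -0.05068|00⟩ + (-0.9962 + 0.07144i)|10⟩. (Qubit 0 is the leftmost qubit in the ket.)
-0.05068|00⟩ + (-0.9962 + 0.07144i)|11⟩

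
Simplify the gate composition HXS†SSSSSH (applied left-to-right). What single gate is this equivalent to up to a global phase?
Z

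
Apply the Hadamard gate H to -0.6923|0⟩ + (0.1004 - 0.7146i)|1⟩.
(-0.4185 - 0.5053i)|0⟩ + (-0.5605 + 0.5053i)|1⟩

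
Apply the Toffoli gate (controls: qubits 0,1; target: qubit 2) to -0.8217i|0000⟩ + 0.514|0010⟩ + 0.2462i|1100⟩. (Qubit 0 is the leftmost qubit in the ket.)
-0.8217i|0000⟩ + 0.514|0010⟩ + 0.2462i|1110⟩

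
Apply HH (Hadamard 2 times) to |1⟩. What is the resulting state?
|1⟩

H² = I, so an even number of Hadamards cancels: H^2 = I and the state is unchanged.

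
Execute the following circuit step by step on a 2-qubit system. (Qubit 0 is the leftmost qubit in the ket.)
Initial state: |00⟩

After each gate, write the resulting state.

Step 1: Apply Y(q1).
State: i|01⟩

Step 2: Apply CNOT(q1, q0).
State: i|11⟩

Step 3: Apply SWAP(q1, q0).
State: i|11⟩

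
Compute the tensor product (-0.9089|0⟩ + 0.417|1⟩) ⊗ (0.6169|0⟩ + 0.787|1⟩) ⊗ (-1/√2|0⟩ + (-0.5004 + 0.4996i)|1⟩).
0.3965|000⟩ + (0.2806 - 0.2801i)|001⟩ + 0.5058|010⟩ + (0.3579 - 0.3574i)|011⟩ - 0.1819|100⟩ + (-0.1287 + 0.1285i)|101⟩ - 0.2321|110⟩ + (-0.1642 + 0.164i)|111⟩

amp(|b₁b₂…⟩) = product of the factor amplitudes for bits b₁, b₂, …; only kets whose every factor amplitude is nonzero survive.
|000⟩: (-0.9089)(0.6169)(-1/√2) = 0.3965
|001⟩: (-0.9089)(0.6169)(-0.5004 + 0.4996i) = (0.2806 - 0.2801i)
|010⟩: (-0.9089)(0.787)(-1/√2) = 0.5058
|011⟩: (-0.9089)(0.787)(-0.5004 + 0.4996i) = (0.3579 - 0.3574i)
|100⟩: (0.417)(0.6169)(-1/√2) = -0.1819
|101⟩: (0.417)(0.6169)(-0.5004 + 0.4996i) = (-0.1287 + 0.1285i)
|110⟩: (0.417)(0.787)(-1/√2) = -0.2321
|111⟩: (0.417)(0.787)(-0.5004 + 0.4996i) = (-0.1642 + 0.164i)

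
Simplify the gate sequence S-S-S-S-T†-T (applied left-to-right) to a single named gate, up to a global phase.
I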